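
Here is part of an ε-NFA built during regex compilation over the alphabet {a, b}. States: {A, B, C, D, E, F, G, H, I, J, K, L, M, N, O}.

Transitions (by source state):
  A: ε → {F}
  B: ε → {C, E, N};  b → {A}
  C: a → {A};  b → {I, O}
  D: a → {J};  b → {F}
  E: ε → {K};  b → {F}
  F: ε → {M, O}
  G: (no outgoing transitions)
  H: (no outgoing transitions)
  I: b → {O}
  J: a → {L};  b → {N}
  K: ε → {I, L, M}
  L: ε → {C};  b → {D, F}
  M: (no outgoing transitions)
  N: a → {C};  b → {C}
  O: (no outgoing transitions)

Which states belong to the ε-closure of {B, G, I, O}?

Start with {B, G, I, O}.
From B via ε: add C, E, N.
From E via ε: add K.
From K via ε: add L, M.
No new states can be added; the closed set is {B, C, E, G, I, K, L, M, N, O}.

{B, C, E, G, I, K, L, M, N, O}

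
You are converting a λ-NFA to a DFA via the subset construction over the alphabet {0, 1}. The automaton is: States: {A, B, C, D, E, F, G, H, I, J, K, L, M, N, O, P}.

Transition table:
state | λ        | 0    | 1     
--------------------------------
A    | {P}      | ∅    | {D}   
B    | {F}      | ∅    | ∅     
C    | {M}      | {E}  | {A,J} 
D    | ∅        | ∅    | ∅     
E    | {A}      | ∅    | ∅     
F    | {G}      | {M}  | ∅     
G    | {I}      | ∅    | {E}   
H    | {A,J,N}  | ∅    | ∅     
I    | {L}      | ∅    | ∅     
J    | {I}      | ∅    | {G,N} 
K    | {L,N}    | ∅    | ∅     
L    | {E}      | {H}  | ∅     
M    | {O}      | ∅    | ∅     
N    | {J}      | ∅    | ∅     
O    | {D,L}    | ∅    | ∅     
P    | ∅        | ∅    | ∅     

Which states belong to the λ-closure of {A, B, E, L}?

Start with {A, B, E, L}.
From A via λ: add P.
From B via λ: add F.
From F via λ: add G.
From G via λ: add I.
No new states can be added; the closed set is {A, B, E, F, G, I, L, P}.

{A, B, E, F, G, I, L, P}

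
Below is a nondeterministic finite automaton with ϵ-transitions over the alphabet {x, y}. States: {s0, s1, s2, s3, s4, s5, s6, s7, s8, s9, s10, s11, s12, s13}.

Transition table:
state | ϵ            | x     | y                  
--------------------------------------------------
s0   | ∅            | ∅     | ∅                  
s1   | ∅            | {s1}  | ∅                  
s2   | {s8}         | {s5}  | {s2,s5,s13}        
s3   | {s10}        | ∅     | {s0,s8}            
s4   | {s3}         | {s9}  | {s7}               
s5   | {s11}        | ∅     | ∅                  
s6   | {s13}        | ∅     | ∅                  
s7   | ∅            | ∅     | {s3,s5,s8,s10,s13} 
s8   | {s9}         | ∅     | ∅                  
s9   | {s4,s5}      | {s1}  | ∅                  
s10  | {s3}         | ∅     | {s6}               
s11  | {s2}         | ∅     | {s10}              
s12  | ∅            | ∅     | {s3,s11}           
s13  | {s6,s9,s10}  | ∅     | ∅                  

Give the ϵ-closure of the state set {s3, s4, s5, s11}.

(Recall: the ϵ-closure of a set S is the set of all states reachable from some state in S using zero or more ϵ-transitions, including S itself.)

Start with {s3, s4, s5, s11}.
From s3 via ϵ: add s10.
From s11 via ϵ: add s2.
From s2 via ϵ: add s8.
From s8 via ϵ: add s9.
No new states can be added; the closed set is {s2, s3, s4, s5, s8, s9, s10, s11}.

{s2, s3, s4, s5, s8, s9, s10, s11}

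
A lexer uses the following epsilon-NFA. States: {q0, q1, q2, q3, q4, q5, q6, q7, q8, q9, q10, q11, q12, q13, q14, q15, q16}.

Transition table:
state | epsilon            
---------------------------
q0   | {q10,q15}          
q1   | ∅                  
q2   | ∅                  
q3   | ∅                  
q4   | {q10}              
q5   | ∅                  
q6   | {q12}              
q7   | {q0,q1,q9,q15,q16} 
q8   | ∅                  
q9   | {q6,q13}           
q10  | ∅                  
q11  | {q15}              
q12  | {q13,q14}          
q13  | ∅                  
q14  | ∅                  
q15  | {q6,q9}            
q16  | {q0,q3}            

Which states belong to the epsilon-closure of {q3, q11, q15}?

Start with {q3, q11, q15}.
From q15 via epsilon: add q6, q9.
From q6 via epsilon: add q12.
From q9 via epsilon: add q13.
From q12 via epsilon: add q14.
No new states can be added; the closed set is {q3, q6, q9, q11, q12, q13, q14, q15}.

{q3, q6, q9, q11, q12, q13, q14, q15}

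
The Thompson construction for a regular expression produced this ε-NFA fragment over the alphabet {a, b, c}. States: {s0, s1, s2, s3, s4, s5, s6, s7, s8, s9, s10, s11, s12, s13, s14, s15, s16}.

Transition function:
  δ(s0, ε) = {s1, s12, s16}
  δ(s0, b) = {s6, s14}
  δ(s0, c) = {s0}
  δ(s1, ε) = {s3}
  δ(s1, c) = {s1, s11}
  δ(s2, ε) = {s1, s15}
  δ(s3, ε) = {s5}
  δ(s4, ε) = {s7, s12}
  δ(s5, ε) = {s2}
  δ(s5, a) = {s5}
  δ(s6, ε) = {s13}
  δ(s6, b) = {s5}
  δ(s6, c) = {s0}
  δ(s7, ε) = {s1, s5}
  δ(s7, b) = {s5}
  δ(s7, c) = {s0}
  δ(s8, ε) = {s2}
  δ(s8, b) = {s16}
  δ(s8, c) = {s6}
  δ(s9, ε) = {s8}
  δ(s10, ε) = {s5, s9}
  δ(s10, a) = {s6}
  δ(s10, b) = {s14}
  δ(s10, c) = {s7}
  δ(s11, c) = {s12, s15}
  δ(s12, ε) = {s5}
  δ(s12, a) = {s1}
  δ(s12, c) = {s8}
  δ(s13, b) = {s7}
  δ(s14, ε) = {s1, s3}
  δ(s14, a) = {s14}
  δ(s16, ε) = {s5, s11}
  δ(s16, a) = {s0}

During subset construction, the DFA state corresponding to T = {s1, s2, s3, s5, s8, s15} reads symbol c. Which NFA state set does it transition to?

{s1, s2, s3, s5, s6, s11, s13, s15}

s1 on c → {s1, s11}.
s8 on c → {s6}.
No c-transition from s2, s3, s5, s15.
Union after reading c: {s1, s6, s11}.
Now take the ε-closure:
From s1 via ε: add s3.
From s6 via ε: add s13.
From s3 via ε: add s5.
From s5 via ε: add s2.
From s2 via ε: add s15.
No new states can be added; the closed set is {s1, s2, s3, s5, s6, s11, s13, s15}.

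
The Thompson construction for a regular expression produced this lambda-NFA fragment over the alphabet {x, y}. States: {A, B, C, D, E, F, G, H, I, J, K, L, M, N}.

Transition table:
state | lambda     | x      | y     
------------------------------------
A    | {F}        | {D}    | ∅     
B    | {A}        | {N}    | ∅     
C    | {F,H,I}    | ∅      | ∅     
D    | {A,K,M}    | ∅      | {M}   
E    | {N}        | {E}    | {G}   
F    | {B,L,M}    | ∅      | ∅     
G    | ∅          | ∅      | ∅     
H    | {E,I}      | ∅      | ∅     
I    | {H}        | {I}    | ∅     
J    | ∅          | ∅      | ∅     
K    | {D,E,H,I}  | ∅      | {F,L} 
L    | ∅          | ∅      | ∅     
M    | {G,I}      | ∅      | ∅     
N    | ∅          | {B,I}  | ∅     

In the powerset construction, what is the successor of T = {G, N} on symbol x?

N on x → {B, I}.
No x-transition from G.
Union after reading x: {B, I}.
Now take the lambda-closure:
From B via lambda: add A.
From I via lambda: add H.
From A via lambda: add F.
From H via lambda: add E.
From E via lambda: add N.
From F via lambda: add L, M.
From M via lambda: add G.
No new states can be added; the closed set is {A, B, E, F, G, H, I, L, M, N}.

{A, B, E, F, G, H, I, L, M, N}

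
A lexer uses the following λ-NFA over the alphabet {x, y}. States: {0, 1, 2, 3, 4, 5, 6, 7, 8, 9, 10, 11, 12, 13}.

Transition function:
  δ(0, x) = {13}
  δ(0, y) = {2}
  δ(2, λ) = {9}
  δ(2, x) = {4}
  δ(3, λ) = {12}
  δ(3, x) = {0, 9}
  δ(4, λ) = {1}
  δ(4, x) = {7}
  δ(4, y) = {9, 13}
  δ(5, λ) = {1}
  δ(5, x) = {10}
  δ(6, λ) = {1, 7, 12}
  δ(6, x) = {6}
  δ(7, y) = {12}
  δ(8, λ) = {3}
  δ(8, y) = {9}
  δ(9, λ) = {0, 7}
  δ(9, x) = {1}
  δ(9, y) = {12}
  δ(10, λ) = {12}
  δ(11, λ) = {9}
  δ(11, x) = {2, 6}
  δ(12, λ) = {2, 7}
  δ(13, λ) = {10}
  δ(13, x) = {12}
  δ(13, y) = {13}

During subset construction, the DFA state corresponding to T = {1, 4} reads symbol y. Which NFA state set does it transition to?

{0, 2, 7, 9, 10, 12, 13}

4 on y → {9, 13}.
No y-transition from 1.
Union after reading y: {9, 13}.
Now take the λ-closure:
From 9 via λ: add 0, 7.
From 13 via λ: add 10.
From 10 via λ: add 12.
From 12 via λ: add 2.
No new states can be added; the closed set is {0, 2, 7, 9, 10, 12, 13}.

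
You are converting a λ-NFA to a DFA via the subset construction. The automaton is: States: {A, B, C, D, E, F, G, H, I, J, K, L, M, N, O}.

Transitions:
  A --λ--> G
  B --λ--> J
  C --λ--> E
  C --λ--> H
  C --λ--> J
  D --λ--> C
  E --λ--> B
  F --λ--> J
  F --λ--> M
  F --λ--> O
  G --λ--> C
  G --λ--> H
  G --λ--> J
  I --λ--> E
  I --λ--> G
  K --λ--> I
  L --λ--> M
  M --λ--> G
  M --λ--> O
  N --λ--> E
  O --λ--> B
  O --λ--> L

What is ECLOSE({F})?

Start with {F}.
From F via λ: add J, M, O.
From M via λ: add G.
From O via λ: add B, L.
From G via λ: add C, H.
From C via λ: add E.
No new states can be added; the closed set is {B, C, E, F, G, H, J, L, M, O}.

{B, C, E, F, G, H, J, L, M, O}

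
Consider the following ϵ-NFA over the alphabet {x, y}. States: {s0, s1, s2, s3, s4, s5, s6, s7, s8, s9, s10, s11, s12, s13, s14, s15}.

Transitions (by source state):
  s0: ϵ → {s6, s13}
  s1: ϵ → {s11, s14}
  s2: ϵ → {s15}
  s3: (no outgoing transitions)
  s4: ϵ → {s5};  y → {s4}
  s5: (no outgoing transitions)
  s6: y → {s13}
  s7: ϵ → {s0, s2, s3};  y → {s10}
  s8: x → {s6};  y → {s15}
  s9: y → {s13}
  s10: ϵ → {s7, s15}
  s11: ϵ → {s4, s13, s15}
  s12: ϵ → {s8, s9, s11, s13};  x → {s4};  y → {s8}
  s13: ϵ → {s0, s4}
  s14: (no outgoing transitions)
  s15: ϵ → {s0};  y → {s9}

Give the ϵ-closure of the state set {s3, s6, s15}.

{s0, s3, s4, s5, s6, s13, s15}

Start with {s3, s6, s15}.
From s15 via ϵ: add s0.
From s0 via ϵ: add s13.
From s13 via ϵ: add s4.
From s4 via ϵ: add s5.
No new states can be added; the closed set is {s0, s3, s4, s5, s6, s13, s15}.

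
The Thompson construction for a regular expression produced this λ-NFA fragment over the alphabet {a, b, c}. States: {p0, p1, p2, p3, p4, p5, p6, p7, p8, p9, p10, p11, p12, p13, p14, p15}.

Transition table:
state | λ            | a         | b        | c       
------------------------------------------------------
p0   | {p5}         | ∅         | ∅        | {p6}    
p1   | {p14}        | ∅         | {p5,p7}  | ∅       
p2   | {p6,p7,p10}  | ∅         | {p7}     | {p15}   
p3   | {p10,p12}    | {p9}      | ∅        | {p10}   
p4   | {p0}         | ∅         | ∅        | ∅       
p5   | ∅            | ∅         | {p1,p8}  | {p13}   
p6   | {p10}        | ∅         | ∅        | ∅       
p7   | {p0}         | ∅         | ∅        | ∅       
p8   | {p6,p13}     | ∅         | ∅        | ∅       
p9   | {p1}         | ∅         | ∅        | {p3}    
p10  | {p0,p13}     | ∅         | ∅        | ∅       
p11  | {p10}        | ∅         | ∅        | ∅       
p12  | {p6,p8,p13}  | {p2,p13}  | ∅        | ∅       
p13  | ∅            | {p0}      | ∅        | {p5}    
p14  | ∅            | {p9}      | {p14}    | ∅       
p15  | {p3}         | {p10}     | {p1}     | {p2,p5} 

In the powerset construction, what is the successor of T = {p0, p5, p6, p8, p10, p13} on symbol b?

p5 on b → {p1, p8}.
No b-transition from p0, p6, p8, p10, p13.
Union after reading b: {p1, p8}.
Now take the λ-closure:
From p1 via λ: add p14.
From p8 via λ: add p6, p13.
From p6 via λ: add p10.
From p10 via λ: add p0.
From p0 via λ: add p5.
No new states can be added; the closed set is {p0, p1, p5, p6, p8, p10, p13, p14}.

{p0, p1, p5, p6, p8, p10, p13, p14}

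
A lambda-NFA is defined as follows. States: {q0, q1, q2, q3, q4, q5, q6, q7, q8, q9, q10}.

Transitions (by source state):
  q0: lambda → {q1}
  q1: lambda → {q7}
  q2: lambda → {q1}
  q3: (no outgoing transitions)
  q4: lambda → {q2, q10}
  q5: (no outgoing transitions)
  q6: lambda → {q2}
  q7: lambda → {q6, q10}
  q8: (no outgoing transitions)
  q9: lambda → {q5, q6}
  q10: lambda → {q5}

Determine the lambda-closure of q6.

{q1, q2, q5, q6, q7, q10}

Start with {q6}.
From q6 via lambda: add q2.
From q2 via lambda: add q1.
From q1 via lambda: add q7.
From q7 via lambda: add q10.
From q10 via lambda: add q5.
No new states can be added; the closed set is {q1, q2, q5, q6, q7, q10}.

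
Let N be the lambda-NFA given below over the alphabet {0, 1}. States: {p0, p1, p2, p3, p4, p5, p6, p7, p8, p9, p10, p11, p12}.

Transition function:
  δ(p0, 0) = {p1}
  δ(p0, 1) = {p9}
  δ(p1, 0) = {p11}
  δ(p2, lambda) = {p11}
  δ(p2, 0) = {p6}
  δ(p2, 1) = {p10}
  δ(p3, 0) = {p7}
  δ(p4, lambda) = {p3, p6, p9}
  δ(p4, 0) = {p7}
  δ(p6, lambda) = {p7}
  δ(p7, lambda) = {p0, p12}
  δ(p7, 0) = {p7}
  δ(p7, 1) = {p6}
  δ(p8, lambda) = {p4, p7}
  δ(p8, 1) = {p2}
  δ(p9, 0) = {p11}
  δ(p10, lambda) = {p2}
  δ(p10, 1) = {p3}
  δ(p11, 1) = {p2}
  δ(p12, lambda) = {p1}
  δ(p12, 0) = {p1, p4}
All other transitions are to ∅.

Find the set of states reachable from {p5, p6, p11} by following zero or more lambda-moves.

Start with {p5, p6, p11}.
From p6 via lambda: add p7.
From p7 via lambda: add p0, p12.
From p12 via lambda: add p1.
No new states can be added; the closed set is {p0, p1, p5, p6, p7, p11, p12}.

{p0, p1, p5, p6, p7, p11, p12}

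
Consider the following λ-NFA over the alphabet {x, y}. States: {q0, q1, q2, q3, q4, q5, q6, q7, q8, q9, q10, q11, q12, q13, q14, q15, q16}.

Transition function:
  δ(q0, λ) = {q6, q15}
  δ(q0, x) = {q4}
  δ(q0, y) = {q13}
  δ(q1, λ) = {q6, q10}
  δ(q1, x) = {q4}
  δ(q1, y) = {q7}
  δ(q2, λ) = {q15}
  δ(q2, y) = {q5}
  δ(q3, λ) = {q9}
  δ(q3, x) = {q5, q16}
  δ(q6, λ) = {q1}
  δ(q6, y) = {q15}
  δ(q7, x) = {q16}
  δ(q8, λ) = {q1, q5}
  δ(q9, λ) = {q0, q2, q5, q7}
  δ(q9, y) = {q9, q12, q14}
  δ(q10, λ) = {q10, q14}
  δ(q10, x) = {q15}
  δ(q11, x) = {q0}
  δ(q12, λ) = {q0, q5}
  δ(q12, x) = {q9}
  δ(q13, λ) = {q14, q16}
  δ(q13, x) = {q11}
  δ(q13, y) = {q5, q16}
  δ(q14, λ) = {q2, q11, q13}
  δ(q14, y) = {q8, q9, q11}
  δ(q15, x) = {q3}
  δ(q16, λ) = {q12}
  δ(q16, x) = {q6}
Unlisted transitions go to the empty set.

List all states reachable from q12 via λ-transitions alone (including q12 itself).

Start with {q12}.
From q12 via λ: add q0, q5.
From q0 via λ: add q6, q15.
From q6 via λ: add q1.
From q1 via λ: add q10.
From q10 via λ: add q14.
From q14 via λ: add q2, q11, q13.
From q13 via λ: add q16.
No new states can be added; the closed set is {q0, q1, q2, q5, q6, q10, q11, q12, q13, q14, q15, q16}.

{q0, q1, q2, q5, q6, q10, q11, q12, q13, q14, q15, q16}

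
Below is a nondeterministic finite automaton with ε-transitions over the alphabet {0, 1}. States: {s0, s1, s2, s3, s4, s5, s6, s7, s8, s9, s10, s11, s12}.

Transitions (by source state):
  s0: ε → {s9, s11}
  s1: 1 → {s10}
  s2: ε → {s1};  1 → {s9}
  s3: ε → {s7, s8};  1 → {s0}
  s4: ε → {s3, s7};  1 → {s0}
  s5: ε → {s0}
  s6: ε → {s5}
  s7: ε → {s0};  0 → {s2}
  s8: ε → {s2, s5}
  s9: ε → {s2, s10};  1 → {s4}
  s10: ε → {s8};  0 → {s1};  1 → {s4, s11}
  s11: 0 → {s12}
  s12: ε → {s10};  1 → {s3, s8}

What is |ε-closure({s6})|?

Start with {s6}.
From s6 via ε: add s5.
From s5 via ε: add s0.
From s0 via ε: add s9, s11.
From s9 via ε: add s2, s10.
From s2 via ε: add s1.
From s10 via ε: add s8.
ε-closure = {s0, s1, s2, s5, s6, s8, s9, s10, s11}, which has 9 states.

9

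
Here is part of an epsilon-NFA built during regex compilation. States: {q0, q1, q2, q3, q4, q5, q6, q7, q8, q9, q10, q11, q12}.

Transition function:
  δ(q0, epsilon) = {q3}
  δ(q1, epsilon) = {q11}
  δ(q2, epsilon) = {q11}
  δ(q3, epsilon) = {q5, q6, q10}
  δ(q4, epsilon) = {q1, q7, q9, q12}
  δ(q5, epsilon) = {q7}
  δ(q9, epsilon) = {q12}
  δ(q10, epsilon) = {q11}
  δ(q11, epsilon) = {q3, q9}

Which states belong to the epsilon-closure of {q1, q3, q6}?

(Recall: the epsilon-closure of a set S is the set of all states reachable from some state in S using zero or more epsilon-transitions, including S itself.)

Start with {q1, q3, q6}.
From q1 via epsilon: add q11.
From q3 via epsilon: add q5, q10.
From q5 via epsilon: add q7.
From q11 via epsilon: add q9.
From q9 via epsilon: add q12.
No new states can be added; the closed set is {q1, q3, q5, q6, q7, q9, q10, q11, q12}.

{q1, q3, q5, q6, q7, q9, q10, q11, q12}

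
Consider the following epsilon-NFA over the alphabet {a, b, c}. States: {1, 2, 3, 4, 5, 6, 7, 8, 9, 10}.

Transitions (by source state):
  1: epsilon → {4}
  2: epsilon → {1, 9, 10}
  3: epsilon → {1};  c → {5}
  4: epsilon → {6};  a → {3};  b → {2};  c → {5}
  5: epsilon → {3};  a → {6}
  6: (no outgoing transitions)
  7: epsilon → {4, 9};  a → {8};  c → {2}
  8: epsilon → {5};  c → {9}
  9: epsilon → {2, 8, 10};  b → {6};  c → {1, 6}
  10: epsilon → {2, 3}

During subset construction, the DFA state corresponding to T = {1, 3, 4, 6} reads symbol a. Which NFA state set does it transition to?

4 on a → {3}.
No a-transition from 1, 3, 6.
Union after reading a: {3}.
Now take the epsilon-closure:
From 3 via epsilon: add 1.
From 1 via epsilon: add 4.
From 4 via epsilon: add 6.
No new states can be added; the closed set is {1, 3, 4, 6}.

{1, 3, 4, 6}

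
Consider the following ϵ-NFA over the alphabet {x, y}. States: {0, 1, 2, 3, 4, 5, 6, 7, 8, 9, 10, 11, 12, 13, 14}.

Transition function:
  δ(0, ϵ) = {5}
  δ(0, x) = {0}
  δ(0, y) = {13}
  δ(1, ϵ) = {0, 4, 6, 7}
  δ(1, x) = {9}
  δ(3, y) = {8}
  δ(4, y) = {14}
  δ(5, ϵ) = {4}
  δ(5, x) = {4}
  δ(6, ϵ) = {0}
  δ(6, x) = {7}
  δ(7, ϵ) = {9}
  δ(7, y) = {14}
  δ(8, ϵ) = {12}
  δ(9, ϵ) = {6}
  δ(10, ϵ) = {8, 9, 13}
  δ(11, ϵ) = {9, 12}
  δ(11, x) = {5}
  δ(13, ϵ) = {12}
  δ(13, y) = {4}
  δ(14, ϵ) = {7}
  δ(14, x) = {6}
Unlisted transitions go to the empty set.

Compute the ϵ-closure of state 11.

{0, 4, 5, 6, 9, 11, 12}

Start with {11}.
From 11 via ϵ: add 9, 12.
From 9 via ϵ: add 6.
From 6 via ϵ: add 0.
From 0 via ϵ: add 5.
From 5 via ϵ: add 4.
No new states can be added; the closed set is {0, 4, 5, 6, 9, 11, 12}.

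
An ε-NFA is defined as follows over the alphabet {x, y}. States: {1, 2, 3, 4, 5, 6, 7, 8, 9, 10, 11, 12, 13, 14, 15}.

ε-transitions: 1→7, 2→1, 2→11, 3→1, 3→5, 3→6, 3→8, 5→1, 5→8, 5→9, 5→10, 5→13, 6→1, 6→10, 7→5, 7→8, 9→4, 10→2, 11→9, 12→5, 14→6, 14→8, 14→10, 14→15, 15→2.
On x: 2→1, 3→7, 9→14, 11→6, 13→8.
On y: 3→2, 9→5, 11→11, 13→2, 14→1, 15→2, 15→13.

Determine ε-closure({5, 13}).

Start with {5, 13}.
From 5 via ε: add 1, 8, 9, 10.
From 1 via ε: add 7.
From 9 via ε: add 4.
From 10 via ε: add 2.
From 2 via ε: add 11.
No new states can be added; the closed set is {1, 2, 4, 5, 7, 8, 9, 10, 11, 13}.

{1, 2, 4, 5, 7, 8, 9, 10, 11, 13}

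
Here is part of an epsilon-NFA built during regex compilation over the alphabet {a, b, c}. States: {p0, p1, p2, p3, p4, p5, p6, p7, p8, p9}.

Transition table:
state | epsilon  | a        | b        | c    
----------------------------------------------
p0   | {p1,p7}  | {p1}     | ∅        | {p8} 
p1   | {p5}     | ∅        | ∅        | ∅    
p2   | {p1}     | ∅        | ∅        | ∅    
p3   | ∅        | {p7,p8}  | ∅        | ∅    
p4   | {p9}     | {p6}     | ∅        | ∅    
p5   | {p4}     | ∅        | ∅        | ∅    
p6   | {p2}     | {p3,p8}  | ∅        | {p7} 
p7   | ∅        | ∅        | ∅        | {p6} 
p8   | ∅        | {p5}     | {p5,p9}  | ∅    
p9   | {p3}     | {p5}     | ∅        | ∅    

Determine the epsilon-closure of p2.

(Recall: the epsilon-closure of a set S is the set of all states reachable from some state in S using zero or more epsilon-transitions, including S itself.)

{p1, p2, p3, p4, p5, p9}

Start with {p2}.
From p2 via epsilon: add p1.
From p1 via epsilon: add p5.
From p5 via epsilon: add p4.
From p4 via epsilon: add p9.
From p9 via epsilon: add p3.
No new states can be added; the closed set is {p1, p2, p3, p4, p5, p9}.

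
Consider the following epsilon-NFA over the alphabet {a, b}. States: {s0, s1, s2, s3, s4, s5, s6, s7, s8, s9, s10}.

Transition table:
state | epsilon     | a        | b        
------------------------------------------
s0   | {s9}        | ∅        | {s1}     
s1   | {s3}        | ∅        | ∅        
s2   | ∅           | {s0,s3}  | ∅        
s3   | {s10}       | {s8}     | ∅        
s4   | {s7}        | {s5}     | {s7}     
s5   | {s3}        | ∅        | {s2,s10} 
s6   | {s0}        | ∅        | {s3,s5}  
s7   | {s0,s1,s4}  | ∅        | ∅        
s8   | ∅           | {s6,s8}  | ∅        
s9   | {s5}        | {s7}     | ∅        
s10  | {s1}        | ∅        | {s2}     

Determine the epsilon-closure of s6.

{s0, s1, s3, s5, s6, s9, s10}

Start with {s6}.
From s6 via epsilon: add s0.
From s0 via epsilon: add s9.
From s9 via epsilon: add s5.
From s5 via epsilon: add s3.
From s3 via epsilon: add s10.
From s10 via epsilon: add s1.
No new states can be added; the closed set is {s0, s1, s3, s5, s6, s9, s10}.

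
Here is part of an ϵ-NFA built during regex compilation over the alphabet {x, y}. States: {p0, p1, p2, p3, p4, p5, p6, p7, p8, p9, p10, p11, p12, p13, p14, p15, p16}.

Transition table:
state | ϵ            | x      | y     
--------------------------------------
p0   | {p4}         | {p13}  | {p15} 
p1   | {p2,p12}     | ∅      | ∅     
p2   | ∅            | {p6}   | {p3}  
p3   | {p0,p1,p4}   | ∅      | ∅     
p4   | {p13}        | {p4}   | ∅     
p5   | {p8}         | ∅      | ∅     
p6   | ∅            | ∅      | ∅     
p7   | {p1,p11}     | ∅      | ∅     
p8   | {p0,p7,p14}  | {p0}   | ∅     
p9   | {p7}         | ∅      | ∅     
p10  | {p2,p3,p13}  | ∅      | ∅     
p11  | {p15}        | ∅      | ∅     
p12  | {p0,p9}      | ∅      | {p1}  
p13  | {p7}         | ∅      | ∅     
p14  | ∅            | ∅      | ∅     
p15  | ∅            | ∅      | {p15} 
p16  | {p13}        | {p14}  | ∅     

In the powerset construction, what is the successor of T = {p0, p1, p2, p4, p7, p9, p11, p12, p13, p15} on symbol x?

p0 on x → {p13}.
p2 on x → {p6}.
p4 on x → {p4}.
No x-transition from p1, p7, p9, p11, p12, p13, p15.
Union after reading x: {p4, p6, p13}.
Now take the ϵ-closure:
From p13 via ϵ: add p7.
From p7 via ϵ: add p1, p11.
From p1 via ϵ: add p2, p12.
From p11 via ϵ: add p15.
From p12 via ϵ: add p0, p9.
No new states can be added; the closed set is {p0, p1, p2, p4, p6, p7, p9, p11, p12, p13, p15}.

{p0, p1, p2, p4, p6, p7, p9, p11, p12, p13, p15}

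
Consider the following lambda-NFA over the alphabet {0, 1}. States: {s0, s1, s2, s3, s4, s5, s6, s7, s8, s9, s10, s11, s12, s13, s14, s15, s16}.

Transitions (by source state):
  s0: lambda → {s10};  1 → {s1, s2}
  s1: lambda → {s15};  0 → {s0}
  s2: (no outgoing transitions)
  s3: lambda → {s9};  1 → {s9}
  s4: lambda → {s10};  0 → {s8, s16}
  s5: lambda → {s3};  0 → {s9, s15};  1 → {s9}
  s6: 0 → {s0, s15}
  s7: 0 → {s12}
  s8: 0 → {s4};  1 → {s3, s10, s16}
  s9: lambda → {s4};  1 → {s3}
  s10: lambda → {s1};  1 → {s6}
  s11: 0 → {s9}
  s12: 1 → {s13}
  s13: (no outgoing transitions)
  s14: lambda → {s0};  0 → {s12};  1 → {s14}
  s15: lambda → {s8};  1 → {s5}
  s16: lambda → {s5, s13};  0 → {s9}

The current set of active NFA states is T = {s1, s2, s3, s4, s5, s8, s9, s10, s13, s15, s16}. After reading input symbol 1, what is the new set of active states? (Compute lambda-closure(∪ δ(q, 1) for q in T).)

{s1, s3, s4, s5, s6, s8, s9, s10, s13, s15, s16}

s3 on 1 → {s9}.
s5 on 1 → {s9}.
s8 on 1 → {s3, s10, s16}.
s9 on 1 → {s3}.
s10 on 1 → {s6}.
s15 on 1 → {s5}.
No 1-transition from s1, s2, s4, s13, s16.
Union after reading 1: {s3, s5, s6, s9, s10, s16}.
Now take the lambda-closure:
From s9 via lambda: add s4.
From s10 via lambda: add s1.
From s16 via lambda: add s13.
From s1 via lambda: add s15.
From s15 via lambda: add s8.
No new states can be added; the closed set is {s1, s3, s4, s5, s6, s8, s9, s10, s13, s15, s16}.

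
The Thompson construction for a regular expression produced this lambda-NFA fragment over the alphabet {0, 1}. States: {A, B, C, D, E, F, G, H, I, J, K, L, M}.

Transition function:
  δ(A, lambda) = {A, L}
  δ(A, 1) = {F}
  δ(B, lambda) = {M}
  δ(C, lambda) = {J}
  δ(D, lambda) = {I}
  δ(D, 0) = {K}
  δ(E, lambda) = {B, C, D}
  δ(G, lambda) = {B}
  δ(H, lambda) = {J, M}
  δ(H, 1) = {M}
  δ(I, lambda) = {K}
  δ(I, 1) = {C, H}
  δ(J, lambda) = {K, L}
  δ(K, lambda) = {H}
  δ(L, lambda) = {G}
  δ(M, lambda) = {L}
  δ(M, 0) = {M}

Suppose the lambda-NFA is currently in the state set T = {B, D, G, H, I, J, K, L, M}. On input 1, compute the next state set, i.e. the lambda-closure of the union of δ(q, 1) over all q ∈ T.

{B, C, G, H, J, K, L, M}

H on 1 → {M}.
I on 1 → {C, H}.
No 1-transition from B, D, G, J, K, L, M.
Union after reading 1: {C, H, M}.
Now take the lambda-closure:
From C via lambda: add J.
From M via lambda: add L.
From J via lambda: add K.
From L via lambda: add G.
From G via lambda: add B.
No new states can be added; the closed set is {B, C, G, H, J, K, L, M}.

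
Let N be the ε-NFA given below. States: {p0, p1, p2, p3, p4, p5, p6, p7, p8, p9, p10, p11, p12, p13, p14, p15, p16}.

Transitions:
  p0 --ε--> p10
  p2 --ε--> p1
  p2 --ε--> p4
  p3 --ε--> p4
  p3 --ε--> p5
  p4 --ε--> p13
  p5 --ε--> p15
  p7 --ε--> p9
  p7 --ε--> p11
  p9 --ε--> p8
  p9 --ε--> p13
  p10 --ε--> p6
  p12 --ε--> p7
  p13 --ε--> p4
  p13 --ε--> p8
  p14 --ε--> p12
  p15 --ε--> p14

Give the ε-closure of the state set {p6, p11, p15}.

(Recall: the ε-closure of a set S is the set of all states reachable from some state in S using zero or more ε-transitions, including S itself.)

Start with {p6, p11, p15}.
From p15 via ε: add p14.
From p14 via ε: add p12.
From p12 via ε: add p7.
From p7 via ε: add p9.
From p9 via ε: add p8, p13.
From p13 via ε: add p4.
No new states can be added; the closed set is {p4, p6, p7, p8, p9, p11, p12, p13, p14, p15}.

{p4, p6, p7, p8, p9, p11, p12, p13, p14, p15}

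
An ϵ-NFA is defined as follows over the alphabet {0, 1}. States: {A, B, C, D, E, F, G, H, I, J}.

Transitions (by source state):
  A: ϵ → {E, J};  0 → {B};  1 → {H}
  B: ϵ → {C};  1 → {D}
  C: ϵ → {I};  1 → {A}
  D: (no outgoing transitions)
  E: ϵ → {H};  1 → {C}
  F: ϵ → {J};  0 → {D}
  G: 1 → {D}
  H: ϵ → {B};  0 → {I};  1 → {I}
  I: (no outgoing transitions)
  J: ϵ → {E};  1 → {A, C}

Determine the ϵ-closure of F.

{B, C, E, F, H, I, J}

Start with {F}.
From F via ϵ: add J.
From J via ϵ: add E.
From E via ϵ: add H.
From H via ϵ: add B.
From B via ϵ: add C.
From C via ϵ: add I.
No new states can be added; the closed set is {B, C, E, F, H, I, J}.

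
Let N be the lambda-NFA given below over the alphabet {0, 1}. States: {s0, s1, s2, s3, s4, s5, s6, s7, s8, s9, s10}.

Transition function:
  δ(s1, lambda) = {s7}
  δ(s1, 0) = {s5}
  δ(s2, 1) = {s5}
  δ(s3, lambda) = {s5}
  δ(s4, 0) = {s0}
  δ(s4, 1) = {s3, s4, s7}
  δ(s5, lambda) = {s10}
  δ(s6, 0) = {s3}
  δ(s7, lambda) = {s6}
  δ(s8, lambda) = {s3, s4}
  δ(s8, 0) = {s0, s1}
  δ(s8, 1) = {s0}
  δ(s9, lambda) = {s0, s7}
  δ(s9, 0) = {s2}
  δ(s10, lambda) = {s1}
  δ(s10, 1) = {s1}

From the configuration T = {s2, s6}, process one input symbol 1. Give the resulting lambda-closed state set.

{s1, s5, s6, s7, s10}

s2 on 1 → {s5}.
No 1-transition from s6.
Union after reading 1: {s5}.
Now take the lambda-closure:
From s5 via lambda: add s10.
From s10 via lambda: add s1.
From s1 via lambda: add s7.
From s7 via lambda: add s6.
No new states can be added; the closed set is {s1, s5, s6, s7, s10}.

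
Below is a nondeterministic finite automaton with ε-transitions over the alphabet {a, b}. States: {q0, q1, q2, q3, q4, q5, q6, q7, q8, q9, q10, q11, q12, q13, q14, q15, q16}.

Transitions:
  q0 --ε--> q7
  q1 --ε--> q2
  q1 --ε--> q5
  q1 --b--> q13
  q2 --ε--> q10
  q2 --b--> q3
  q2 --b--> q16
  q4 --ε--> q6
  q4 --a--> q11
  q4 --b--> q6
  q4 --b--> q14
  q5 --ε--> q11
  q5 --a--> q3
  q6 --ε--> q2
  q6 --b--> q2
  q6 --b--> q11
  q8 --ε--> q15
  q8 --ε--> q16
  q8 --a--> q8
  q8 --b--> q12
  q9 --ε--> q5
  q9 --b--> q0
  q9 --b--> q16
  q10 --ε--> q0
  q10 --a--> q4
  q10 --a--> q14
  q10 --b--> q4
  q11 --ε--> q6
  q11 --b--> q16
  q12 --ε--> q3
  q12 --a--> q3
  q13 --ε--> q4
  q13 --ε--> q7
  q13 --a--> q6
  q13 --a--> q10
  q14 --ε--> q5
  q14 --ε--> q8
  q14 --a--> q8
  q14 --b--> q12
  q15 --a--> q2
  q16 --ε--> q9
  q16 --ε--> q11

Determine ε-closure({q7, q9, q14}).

{q0, q2, q5, q6, q7, q8, q9, q10, q11, q14, q15, q16}

Start with {q7, q9, q14}.
From q9 via ε: add q5.
From q14 via ε: add q8.
From q5 via ε: add q11.
From q8 via ε: add q15, q16.
From q11 via ε: add q6.
From q6 via ε: add q2.
From q2 via ε: add q10.
From q10 via ε: add q0.
No new states can be added; the closed set is {q0, q2, q5, q6, q7, q8, q9, q10, q11, q14, q15, q16}.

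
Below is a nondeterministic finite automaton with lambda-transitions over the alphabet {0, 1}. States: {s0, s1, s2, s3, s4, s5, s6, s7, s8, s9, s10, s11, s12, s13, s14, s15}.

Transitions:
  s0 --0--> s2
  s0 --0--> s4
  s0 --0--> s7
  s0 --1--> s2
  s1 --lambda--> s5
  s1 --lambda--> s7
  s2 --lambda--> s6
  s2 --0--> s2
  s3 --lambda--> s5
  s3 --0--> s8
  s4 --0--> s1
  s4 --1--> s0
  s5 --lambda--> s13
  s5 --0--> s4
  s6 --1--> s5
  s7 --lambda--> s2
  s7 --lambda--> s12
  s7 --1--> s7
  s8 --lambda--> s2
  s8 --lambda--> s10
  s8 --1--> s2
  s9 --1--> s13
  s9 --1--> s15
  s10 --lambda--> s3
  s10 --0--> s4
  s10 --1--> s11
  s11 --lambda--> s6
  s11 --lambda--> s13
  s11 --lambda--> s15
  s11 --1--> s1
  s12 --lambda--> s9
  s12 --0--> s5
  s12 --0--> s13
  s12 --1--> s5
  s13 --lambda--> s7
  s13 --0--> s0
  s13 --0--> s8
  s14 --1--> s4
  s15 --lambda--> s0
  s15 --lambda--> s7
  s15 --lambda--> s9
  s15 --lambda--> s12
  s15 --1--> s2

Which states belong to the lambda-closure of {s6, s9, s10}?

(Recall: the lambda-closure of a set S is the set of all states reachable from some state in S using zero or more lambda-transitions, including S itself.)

Start with {s6, s9, s10}.
From s10 via lambda: add s3.
From s3 via lambda: add s5.
From s5 via lambda: add s13.
From s13 via lambda: add s7.
From s7 via lambda: add s2, s12.
No new states can be added; the closed set is {s2, s3, s5, s6, s7, s9, s10, s12, s13}.

{s2, s3, s5, s6, s7, s9, s10, s12, s13}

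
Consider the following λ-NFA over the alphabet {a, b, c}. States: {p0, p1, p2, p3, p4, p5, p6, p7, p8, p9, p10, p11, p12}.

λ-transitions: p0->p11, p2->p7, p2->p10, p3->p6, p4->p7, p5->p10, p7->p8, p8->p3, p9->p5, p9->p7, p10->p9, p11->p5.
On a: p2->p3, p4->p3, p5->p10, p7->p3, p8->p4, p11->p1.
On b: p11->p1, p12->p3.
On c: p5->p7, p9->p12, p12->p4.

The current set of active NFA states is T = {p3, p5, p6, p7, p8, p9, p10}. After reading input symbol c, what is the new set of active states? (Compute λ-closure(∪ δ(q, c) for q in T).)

p5 on c → {p7}.
p9 on c → {p12}.
No c-transition from p3, p6, p7, p8, p10.
Union after reading c: {p7, p12}.
Now take the λ-closure:
From p7 via λ: add p8.
From p8 via λ: add p3.
From p3 via λ: add p6.
No new states can be added; the closed set is {p3, p6, p7, p8, p12}.

{p3, p6, p7, p8, p12}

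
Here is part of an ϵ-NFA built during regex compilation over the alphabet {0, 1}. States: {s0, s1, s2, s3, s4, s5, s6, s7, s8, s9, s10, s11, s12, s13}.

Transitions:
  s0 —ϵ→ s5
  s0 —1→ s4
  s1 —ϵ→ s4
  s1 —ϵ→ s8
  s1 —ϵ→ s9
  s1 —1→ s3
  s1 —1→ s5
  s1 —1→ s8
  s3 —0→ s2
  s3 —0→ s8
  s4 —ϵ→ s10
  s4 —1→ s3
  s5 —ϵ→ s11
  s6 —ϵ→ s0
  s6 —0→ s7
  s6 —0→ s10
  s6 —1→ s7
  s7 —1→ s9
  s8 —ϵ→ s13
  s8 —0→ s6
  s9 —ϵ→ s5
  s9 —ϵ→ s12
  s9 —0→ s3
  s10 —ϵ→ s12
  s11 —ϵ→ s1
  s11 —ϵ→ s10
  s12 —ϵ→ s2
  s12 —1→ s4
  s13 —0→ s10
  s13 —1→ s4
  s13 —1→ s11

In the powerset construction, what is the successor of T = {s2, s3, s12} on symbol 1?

s12 on 1 → {s4}.
No 1-transition from s2, s3.
Union after reading 1: {s4}.
Now take the ϵ-closure:
From s4 via ϵ: add s10.
From s10 via ϵ: add s12.
From s12 via ϵ: add s2.
No new states can be added; the closed set is {s2, s4, s10, s12}.

{s2, s4, s10, s12}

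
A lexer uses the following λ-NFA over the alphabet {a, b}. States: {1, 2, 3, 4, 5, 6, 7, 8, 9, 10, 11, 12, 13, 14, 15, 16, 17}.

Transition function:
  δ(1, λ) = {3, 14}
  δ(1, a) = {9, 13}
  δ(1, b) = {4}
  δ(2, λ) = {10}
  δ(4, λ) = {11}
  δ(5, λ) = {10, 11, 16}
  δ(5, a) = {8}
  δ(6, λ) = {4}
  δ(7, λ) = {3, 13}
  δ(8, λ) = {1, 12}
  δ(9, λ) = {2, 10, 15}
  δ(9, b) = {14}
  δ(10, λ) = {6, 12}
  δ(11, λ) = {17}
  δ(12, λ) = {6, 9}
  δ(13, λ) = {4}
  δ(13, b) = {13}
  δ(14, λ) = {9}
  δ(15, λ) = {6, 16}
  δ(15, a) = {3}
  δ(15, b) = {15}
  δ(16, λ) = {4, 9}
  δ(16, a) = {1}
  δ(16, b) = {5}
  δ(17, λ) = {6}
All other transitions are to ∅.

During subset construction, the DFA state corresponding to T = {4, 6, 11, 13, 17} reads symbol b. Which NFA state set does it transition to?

{4, 6, 11, 13, 17}

13 on b → {13}.
No b-transition from 4, 6, 11, 17.
Union after reading b: {13}.
Now take the λ-closure:
From 13 via λ: add 4.
From 4 via λ: add 11.
From 11 via λ: add 17.
From 17 via λ: add 6.
No new states can be added; the closed set is {4, 6, 11, 13, 17}.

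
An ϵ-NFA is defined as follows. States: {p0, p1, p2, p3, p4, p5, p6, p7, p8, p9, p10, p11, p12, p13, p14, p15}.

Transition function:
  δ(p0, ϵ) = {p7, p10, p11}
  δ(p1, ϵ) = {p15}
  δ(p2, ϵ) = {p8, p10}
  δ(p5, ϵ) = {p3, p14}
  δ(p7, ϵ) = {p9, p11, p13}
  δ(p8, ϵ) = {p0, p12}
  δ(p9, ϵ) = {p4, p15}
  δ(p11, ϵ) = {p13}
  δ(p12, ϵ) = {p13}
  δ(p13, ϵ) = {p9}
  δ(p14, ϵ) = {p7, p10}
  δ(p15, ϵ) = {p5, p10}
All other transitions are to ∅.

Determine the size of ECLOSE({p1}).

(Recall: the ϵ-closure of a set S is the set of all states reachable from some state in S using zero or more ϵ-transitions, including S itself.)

Start with {p1}.
From p1 via ϵ: add p15.
From p15 via ϵ: add p5, p10.
From p5 via ϵ: add p3, p14.
From p14 via ϵ: add p7.
From p7 via ϵ: add p9, p11, p13.
From p9 via ϵ: add p4.
ϵ-closure = {p1, p3, p4, p5, p7, p9, p10, p11, p13, p14, p15}, which has 11 states.

11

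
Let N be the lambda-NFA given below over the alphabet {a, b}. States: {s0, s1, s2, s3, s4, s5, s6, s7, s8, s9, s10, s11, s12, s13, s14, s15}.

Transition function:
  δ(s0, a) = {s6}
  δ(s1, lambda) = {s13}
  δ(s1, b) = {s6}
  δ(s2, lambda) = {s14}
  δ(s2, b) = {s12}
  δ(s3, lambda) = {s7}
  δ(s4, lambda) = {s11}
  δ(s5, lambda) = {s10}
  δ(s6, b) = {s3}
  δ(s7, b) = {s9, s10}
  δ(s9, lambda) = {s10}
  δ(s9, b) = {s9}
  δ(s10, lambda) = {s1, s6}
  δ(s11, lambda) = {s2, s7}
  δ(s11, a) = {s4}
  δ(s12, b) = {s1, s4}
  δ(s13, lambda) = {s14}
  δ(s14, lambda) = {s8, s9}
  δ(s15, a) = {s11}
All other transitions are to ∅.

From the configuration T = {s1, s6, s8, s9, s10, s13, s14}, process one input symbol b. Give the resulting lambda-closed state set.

{s1, s3, s6, s7, s8, s9, s10, s13, s14}

s1 on b → {s6}.
s6 on b → {s3}.
s9 on b → {s9}.
No b-transition from s8, s10, s13, s14.
Union after reading b: {s3, s6, s9}.
Now take the lambda-closure:
From s3 via lambda: add s7.
From s9 via lambda: add s10.
From s10 via lambda: add s1.
From s1 via lambda: add s13.
From s13 via lambda: add s14.
From s14 via lambda: add s8.
No new states can be added; the closed set is {s1, s3, s6, s7, s8, s9, s10, s13, s14}.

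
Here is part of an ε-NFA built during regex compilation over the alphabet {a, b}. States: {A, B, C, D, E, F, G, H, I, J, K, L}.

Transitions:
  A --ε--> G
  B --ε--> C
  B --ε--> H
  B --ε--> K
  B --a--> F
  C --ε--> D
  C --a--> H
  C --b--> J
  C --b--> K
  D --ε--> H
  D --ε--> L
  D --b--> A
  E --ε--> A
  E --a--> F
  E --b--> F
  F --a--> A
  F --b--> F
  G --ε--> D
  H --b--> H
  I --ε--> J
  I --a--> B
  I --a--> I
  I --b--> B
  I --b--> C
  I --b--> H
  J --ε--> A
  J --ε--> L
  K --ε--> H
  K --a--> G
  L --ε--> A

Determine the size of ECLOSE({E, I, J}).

Start with {E, I, J}.
From E via ε: add A.
From J via ε: add L.
From A via ε: add G.
From G via ε: add D.
From D via ε: add H.
ε-closure = {A, D, E, G, H, I, J, L}, which has 8 states.

8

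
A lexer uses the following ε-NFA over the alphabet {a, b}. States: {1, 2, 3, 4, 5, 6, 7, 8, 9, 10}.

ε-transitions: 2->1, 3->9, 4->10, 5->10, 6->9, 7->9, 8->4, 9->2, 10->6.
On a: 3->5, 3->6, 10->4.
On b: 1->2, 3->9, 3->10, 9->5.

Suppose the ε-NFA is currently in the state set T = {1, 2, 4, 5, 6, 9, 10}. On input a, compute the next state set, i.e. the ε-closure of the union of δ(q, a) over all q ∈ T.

10 on a → {4}.
No a-transition from 1, 2, 4, 5, 6, 9.
Union after reading a: {4}.
Now take the ε-closure:
From 4 via ε: add 10.
From 10 via ε: add 6.
From 6 via ε: add 9.
From 9 via ε: add 2.
From 2 via ε: add 1.
No new states can be added; the closed set is {1, 2, 4, 6, 9, 10}.

{1, 2, 4, 6, 9, 10}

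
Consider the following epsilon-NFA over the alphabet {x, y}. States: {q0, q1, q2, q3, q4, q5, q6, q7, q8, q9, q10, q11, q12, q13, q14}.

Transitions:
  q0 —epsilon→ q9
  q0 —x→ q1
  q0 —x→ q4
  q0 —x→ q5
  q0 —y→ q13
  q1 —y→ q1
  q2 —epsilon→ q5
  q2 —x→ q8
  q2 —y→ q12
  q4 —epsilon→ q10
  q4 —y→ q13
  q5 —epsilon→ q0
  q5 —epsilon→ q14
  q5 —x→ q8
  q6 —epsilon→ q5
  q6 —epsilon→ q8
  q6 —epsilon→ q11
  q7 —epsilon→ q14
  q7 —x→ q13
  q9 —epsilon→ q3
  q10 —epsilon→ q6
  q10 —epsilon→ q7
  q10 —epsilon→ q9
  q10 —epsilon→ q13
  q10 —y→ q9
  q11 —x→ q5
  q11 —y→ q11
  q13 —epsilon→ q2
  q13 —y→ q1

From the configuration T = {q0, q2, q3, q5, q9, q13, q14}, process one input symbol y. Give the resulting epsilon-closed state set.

q0 on y → {q13}.
q2 on y → {q12}.
q13 on y → {q1}.
No y-transition from q3, q5, q9, q14.
Union after reading y: {q1, q12, q13}.
Now take the epsilon-closure:
From q13 via epsilon: add q2.
From q2 via epsilon: add q5.
From q5 via epsilon: add q0, q14.
From q0 via epsilon: add q9.
From q9 via epsilon: add q3.
No new states can be added; the closed set is {q0, q1, q2, q3, q5, q9, q12, q13, q14}.

{q0, q1, q2, q3, q5, q9, q12, q13, q14}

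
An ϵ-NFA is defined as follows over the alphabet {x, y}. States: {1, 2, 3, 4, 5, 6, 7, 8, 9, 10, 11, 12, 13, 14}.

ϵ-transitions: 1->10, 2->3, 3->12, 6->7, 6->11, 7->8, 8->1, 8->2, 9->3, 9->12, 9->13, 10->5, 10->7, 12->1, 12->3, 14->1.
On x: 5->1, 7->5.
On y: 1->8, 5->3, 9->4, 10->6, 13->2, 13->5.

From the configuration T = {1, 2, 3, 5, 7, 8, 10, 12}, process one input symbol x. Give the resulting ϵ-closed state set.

5 on x → {1}.
7 on x → {5}.
No x-transition from 1, 2, 3, 8, 10, 12.
Union after reading x: {1, 5}.
Now take the ϵ-closure:
From 1 via ϵ: add 10.
From 10 via ϵ: add 7.
From 7 via ϵ: add 8.
From 8 via ϵ: add 2.
From 2 via ϵ: add 3.
From 3 via ϵ: add 12.
No new states can be added; the closed set is {1, 2, 3, 5, 7, 8, 10, 12}.

{1, 2, 3, 5, 7, 8, 10, 12}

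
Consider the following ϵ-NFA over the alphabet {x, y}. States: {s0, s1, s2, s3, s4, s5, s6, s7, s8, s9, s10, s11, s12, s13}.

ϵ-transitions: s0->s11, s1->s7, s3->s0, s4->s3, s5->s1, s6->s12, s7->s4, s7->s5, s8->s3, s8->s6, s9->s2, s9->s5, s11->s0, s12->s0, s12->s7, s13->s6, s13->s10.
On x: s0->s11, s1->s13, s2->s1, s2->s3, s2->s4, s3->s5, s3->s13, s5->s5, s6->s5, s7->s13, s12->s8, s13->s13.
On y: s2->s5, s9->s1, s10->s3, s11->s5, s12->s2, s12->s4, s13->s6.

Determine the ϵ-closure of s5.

Start with {s5}.
From s5 via ϵ: add s1.
From s1 via ϵ: add s7.
From s7 via ϵ: add s4.
From s4 via ϵ: add s3.
From s3 via ϵ: add s0.
From s0 via ϵ: add s11.
No new states can be added; the closed set is {s0, s1, s3, s4, s5, s7, s11}.

{s0, s1, s3, s4, s5, s7, s11}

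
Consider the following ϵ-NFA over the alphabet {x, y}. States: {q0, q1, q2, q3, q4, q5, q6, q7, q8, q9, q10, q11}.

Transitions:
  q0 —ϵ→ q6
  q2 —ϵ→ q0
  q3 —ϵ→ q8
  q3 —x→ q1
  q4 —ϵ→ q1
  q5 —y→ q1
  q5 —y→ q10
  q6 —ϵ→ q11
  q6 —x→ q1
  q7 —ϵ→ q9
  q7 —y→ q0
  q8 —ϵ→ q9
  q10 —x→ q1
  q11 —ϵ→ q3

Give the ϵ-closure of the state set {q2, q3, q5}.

{q0, q2, q3, q5, q6, q8, q9, q11}

Start with {q2, q3, q5}.
From q2 via ϵ: add q0.
From q3 via ϵ: add q8.
From q0 via ϵ: add q6.
From q8 via ϵ: add q9.
From q6 via ϵ: add q11.
No new states can be added; the closed set is {q0, q2, q3, q5, q6, q8, q9, q11}.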